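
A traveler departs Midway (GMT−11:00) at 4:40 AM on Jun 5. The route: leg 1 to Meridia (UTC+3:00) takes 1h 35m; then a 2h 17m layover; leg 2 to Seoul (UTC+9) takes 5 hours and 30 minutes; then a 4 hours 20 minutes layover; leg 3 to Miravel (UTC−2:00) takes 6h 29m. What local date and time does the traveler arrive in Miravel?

9:51 AM on June 6

Convert departure to UTC: 4:40 AM + 11:00 = 3:40 PM UTC on Jun 5.
Add 1 hour 35 minutes leg 1 → 5:15 PM UTC.
Add 2 hours and 17 minutes layover in Meridia → 7:32 PM UTC.
Add 5 hours and 30 minutes leg 2 → 1:02 AM UTC (Jun 6).
Add 4 hours 20 minutes layover in Seoul → 5:22 AM UTC.
Add 6 hours and 29 minutes leg 3 → 11:51 AM UTC.
Miravel is UTC−2:00, so local arrival = 11:51 AM − 2:00 = 9:51 AM on Jun 6.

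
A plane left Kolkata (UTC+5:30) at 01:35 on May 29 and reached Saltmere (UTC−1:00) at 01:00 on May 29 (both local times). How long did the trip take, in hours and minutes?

Saltmere is 6:30 behind Kolkata.
Clock-face elapsed time (ignoring zones) is −35 minutes.
Actual elapsed = −35 minutes + 6:30 = 5 hours 55 minutes.

5 hours 55 minutes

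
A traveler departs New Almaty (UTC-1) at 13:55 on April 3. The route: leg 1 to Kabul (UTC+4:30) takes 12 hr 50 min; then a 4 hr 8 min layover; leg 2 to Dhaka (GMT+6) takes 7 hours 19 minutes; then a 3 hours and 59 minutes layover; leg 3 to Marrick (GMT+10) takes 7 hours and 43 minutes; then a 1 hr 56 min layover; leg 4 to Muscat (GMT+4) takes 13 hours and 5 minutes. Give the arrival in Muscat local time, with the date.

21:55 on April 5

Convert departure to UTC: 13:55 + 1:00 = 14:55 UTC on Apr 3.
Add 12 hours and 50 minutes leg 1 → 03:45 UTC (Apr 4).
Add 4 hours and 8 minutes layover in Kabul → 07:53 UTC.
Add 7 hours 19 minutes leg 2 → 15:12 UTC.
Add 3 hours and 59 minutes layover in Dhaka → 19:11 UTC.
Add 7 hours and 43 minutes leg 3 → 02:54 UTC (Apr 5).
Add 1 hour and 56 minutes layover in Marrick → 04:50 UTC.
Add 13 hours and 5 minutes leg 4 → 17:55 UTC.
Muscat is UTC+4:00, so local arrival = 17:55 + 4:00 = 21:55 on Apr 5.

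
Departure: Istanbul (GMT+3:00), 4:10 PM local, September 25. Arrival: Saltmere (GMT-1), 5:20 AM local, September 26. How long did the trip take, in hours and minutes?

17 hours 10 minutes

Departure in UTC: 4:10 PM − 3:00 = 1:10 PM on Sep 25.
Arrival in UTC: 5:20 AM + 1:00 = 6:20 AM on Sep 26.
Elapsed = 6:20 AM − 1:10 PM (+1 day) = 17 hours 10 minutes.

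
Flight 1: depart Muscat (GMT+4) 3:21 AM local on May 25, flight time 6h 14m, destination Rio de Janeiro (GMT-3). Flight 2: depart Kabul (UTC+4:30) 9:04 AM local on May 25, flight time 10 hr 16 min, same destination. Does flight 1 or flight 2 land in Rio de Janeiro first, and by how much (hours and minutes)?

the first, by 9 hours 15 minutes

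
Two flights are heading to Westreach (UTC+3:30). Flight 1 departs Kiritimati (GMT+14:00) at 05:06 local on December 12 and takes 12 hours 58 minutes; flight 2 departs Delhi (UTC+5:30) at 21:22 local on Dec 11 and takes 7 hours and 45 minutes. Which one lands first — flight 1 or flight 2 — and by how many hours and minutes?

Flight 1 in UTC: 05:06 − 14:00 = 15:06 on Dec 11.
+12 hours 58 minutes → arrive 04:04 UTC on Dec 12.
Flight 2 in UTC: 21:22 − 5:30 = 15:52 on Dec 11.
+7 hours and 45 minutes → arrive 23:37 UTC on Dec 11.
Flight 2 lands earlier by 4 hours 27 minutes.

the second, by 4 hours 27 minutes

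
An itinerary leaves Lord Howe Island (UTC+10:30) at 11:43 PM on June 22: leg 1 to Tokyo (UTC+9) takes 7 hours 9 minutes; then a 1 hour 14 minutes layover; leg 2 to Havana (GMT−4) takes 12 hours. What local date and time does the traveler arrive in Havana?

Convert departure to UTC: 11:43 PM − 10:30 = 1:13 PM UTC on Jun 22.
Add 7 hours and 9 minutes leg 1 → 8:22 PM UTC.
Add 1 hour 14 minutes layover in Tokyo → 9:36 PM UTC.
Add 12 hours leg 2 → 9:36 AM UTC (Jun 23).
Havana is UTC−4:00, so local arrival = 9:36 AM − 4:00 = 5:36 AM on Jun 23.

5:36 AM on June 23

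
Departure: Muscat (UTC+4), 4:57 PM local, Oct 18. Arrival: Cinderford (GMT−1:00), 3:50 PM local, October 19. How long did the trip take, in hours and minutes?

27 hours 53 minutes

Departure in UTC: 4:57 PM − 4:00 = 12:57 PM on Oct 18.
Arrival in UTC: 3:50 PM + 1:00 = 4:50 PM on Oct 19.
Elapsed = 4:50 PM − 12:57 PM (+1 day) = 27 hours 53 minutes.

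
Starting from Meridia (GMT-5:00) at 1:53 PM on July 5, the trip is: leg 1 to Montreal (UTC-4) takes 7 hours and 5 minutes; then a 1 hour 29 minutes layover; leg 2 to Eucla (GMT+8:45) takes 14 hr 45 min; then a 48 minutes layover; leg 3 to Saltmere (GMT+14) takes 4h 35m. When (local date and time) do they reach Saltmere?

Convert departure to UTC: 1:53 PM + 5:00 = 6:53 PM UTC on Jul 5.
Add 7 hours and 5 minutes leg 1 → 1:58 AM UTC (Jul 6).
Add 1 hour and 29 minutes layover in Montreal → 3:27 AM UTC.
Add 14 hours 45 minutes leg 2 → 6:12 PM UTC.
Add 48 minutes layover in Eucla → 7:00 PM UTC.
Add 4 hours and 35 minutes leg 3 → 11:35 PM UTC.
Saltmere is UTC+14:00, so local arrival = 11:35 PM + 14:00 = 1:35 PM on Jul 7.

1:35 PM on July 7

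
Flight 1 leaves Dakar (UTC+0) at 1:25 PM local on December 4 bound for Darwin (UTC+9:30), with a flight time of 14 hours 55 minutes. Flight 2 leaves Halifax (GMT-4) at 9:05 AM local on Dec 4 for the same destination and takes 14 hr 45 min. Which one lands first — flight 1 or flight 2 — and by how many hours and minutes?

the second, by 30 minutes

Flight 1 departs at 1:25 PM UTC (Dec 4).
+14 hours 55 minutes → arrive 4:20 AM UTC on Dec 5.
Flight 2 in UTC: 9:05 AM + 4:00 = 1:05 PM on Dec 4.
+14 hours and 45 minutes → arrive 3:50 AM UTC on Dec 5.
Flight 2 lands earlier by 30 minutes.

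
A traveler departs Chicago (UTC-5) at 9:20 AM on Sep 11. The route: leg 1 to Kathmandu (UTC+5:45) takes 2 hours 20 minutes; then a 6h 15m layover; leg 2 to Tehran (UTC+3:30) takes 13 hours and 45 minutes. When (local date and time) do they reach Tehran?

4:10 PM on Sep 12

Convert departure to UTC: 9:20 AM + 5:00 = 2:20 PM UTC on Sep 11.
Add 2 hours and 20 minutes leg 1 → 4:40 PM UTC.
Add 6 hours and 15 minutes layover in Kathmandu → 10:55 PM UTC.
Add 13 hours 45 minutes leg 2 → 12:40 PM UTC (Sep 12).
Tehran is UTC+3:30, so local arrival = 12:40 PM + 3:30 = 4:10 PM on Sep 12.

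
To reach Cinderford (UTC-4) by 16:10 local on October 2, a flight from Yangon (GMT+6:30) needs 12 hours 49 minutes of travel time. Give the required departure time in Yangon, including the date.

13:51 on Oct 2

Target arrival in UTC: 16:10 + 4:00 = 20:10 on Oct 2.
Subtract 12 hours 49 minutes → departure 07:21 UTC on Oct 2.
Yangon is UTC+6:30: 07:21 + 6:30 = 13:51 on Oct 2.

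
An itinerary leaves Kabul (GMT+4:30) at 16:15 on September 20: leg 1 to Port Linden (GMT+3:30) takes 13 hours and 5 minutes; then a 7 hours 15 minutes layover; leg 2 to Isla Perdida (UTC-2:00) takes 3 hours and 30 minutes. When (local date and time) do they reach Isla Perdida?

09:35 on September 21

Convert departure to UTC: 16:15 − 4:30 = 11:45 UTC on Sep 20.
Add 13 hours and 5 minutes leg 1 → 00:50 UTC (Sep 21).
Add 7 hours and 15 minutes layover in Port Linden → 08:05 UTC.
Add 3 hours and 30 minutes leg 2 → 11:35 UTC.
Isla Perdida is UTC−2:00, so local arrival = 11:35 − 2:00 = 09:35 on Sep 21.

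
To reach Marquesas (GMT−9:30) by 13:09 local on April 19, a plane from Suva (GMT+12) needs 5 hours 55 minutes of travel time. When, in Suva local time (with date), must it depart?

Target arrival in UTC: 13:09 + 9:30 = 22:39 on Apr 19.
Subtract 5 hours and 55 minutes → departure 16:44 UTC on Apr 19.
Suva is UTC+12:00: 16:44 + 12:00 = 04:44 on Apr 20.

04:44 on April 20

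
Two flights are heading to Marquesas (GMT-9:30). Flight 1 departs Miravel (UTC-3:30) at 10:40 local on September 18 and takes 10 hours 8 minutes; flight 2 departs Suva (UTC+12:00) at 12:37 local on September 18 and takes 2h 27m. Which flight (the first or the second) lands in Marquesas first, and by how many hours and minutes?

Flight 1 in UTC: 10:40 + 3:30 = 14:10 on Sep 18.
+10 hours and 8 minutes → arrive 00:18 UTC on Sep 19.
Flight 2 in UTC: 12:37 − 12:00 = 00:37 on Sep 18.
+2 hours and 27 minutes → arrive 03:04 UTC on Sep 18.
Flight 2 lands earlier by 21 hours 14 minutes.

the second, by 21 hours 14 minutes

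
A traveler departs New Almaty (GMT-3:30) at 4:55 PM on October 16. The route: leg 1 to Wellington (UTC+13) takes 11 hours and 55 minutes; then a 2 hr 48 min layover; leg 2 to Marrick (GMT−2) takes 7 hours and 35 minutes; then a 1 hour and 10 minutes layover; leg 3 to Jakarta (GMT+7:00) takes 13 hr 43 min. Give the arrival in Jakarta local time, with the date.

Convert departure to UTC: 4:55 PM + 3:30 = 8:25 PM UTC on Oct 16.
Add 11 hours 55 minutes leg 1 → 8:20 AM UTC (Oct 17).
Add 2 hours and 48 minutes layover in Wellington → 11:08 AM UTC.
Add 7 hours 35 minutes leg 2 → 6:43 PM UTC.
Add 1 hour 10 minutes layover in Marrick → 7:53 PM UTC.
Add 13 hours 43 minutes leg 3 → 9:36 AM UTC (Oct 18).
Jakarta is UTC+7:00, so local arrival = 9:36 AM + 7:00 = 4:36 PM on Oct 18.

4:36 PM on October 18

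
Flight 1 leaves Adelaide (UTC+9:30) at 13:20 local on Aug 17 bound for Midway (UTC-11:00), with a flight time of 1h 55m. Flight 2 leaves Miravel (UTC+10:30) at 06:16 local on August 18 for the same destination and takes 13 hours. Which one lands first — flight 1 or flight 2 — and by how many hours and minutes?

Flight 1 in UTC: 13:20 − 9:30 = 03:50 on Aug 17.
+1 hour and 55 minutes → arrive 05:45 UTC on Aug 17.
Flight 2 in UTC: 06:16 − 10:30 = 19:46 on Aug 17.
+13 hours → arrive 08:46 UTC on Aug 18.
Flight 1 lands earlier by 27 hours 1 minute.

the first, by 27 hours 1 minute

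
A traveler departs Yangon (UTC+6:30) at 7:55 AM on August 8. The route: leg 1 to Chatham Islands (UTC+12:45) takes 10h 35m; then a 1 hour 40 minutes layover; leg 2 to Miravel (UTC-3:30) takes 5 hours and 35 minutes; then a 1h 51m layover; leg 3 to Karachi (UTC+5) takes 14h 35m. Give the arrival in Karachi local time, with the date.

4:41 PM on August 9

Convert departure to UTC: 7:55 AM − 6:30 = 1:25 AM UTC on Aug 8.
Add 10 hours 35 minutes leg 1 → 12:00 PM UTC.
Add 1 hour and 40 minutes layover in Chatham Islands → 1:40 PM UTC.
Add 5 hours 35 minutes leg 2 → 7:15 PM UTC.
Add 1 hour and 51 minutes layover in Miravel → 9:06 PM UTC.
Add 14 hours and 35 minutes leg 3 → 11:41 AM UTC (Aug 9).
Karachi is UTC+5:00, so local arrival = 11:41 AM + 5:00 = 4:41 PM on Aug 9.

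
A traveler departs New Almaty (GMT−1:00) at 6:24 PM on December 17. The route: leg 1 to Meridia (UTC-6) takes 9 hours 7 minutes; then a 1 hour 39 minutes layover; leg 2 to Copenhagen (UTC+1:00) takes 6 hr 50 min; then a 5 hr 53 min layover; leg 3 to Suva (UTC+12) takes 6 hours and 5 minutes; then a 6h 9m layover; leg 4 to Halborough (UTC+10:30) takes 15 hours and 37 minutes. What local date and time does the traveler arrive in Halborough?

Convert departure to UTC: 6:24 PM + 1:00 = 7:24 PM UTC on Dec 17.
Add 9 hours 7 minutes leg 1 → 4:31 AM UTC (Dec 18).
Add 1 hour 39 minutes layover in Meridia → 6:10 AM UTC.
Add 6 hours 50 minutes leg 2 → 1:00 PM UTC.
Add 5 hours and 53 minutes layover in Copenhagen → 6:53 PM UTC.
Add 6 hours and 5 minutes leg 3 → 12:58 AM UTC (Dec 19).
Add 6 hours and 9 minutes layover in Suva → 7:07 AM UTC.
Add 15 hours 37 minutes leg 4 → 10:44 PM UTC.
Halborough is UTC+10:30, so local arrival = 10:44 PM + 10:30 = 9:14 AM on Dec 20.

9:14 AM on Dec 20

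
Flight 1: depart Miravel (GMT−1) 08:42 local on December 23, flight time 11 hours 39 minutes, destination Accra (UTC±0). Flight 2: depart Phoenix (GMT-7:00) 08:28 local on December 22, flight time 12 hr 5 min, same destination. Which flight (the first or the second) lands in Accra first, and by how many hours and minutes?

Flight 1 in UTC: 08:42 + 1:00 = 09:42 on Dec 23.
+11 hours 39 minutes → arrive 21:21 UTC on Dec 23.
Flight 2 in UTC: 08:28 + 7:00 = 15:28 on Dec 22.
+12 hours 5 minutes → arrive 03:33 UTC on Dec 23.
Flight 2 lands earlier by 17 hours 48 minutes.

the second, by 17 hours 48 minutes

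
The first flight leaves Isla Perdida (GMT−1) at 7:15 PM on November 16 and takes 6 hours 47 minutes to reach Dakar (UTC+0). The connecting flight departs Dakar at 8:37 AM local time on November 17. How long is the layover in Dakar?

Convert departure to UTC: 7:15 PM + 1:00 = 8:15 PM UTC on Nov 16.
Add 6 hours 47 minutes flight time → 3:02 AM UTC (Nov 17).
Dakar is UTC+0, so local arrival is the same: 3:02 AM on Nov 17.
Layover = 8:37 AM − 3:02 AM = 5 hours 35 minutes.

5 hours 35 minutes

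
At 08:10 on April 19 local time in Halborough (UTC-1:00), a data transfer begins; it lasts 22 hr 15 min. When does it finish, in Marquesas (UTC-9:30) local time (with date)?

21:55 on April 19

Convert start to UTC: 08:10 + 1:00 = 09:10 UTC on Apr 19.
Add 22 hours 15 minutes duration → 07:25 UTC (Apr 20).
Marquesas is UTC−9:30, so local end time = 07:25 − 9:30 = 21:55 on Apr 19.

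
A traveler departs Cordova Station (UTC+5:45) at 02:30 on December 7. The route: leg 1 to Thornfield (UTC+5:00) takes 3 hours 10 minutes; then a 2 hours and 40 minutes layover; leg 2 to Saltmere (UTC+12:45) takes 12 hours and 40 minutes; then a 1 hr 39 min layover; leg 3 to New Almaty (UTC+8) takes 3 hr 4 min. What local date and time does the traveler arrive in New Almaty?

03:58 on December 8

Convert departure to UTC: 02:30 − 5:45 = 20:45 UTC on Dec 6.
Add 3 hours and 10 minutes leg 1 → 23:55 UTC.
Add 2 hours and 40 minutes layover in Thornfield → 02:35 UTC (Dec 7).
Add 12 hours 40 minutes leg 2 → 15:15 UTC.
Add 1 hour 39 minutes layover in Saltmere → 16:54 UTC.
Add 3 hours and 4 minutes leg 3 → 19:58 UTC.
New Almaty is UTC+8:00, so local arrival = 19:58 + 8:00 = 03:58 on Dec 8.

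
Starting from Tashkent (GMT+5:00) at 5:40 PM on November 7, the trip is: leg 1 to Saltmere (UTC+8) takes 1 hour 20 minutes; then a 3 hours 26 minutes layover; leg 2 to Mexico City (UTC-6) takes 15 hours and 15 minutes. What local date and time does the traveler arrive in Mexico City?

2:41 AM on Nov 8

Convert departure to UTC: 5:40 PM − 5:00 = 12:40 PM UTC on Nov 7.
Add 1 hour and 20 minutes leg 1 → 2:00 PM UTC.
Add 3 hours and 26 minutes layover in Saltmere → 5:26 PM UTC.
Add 15 hours 15 minutes leg 2 → 8:41 AM UTC (Nov 8).
Mexico City is UTC−6:00, so local arrival = 8:41 AM − 6:00 = 2:41 AM on Nov 8.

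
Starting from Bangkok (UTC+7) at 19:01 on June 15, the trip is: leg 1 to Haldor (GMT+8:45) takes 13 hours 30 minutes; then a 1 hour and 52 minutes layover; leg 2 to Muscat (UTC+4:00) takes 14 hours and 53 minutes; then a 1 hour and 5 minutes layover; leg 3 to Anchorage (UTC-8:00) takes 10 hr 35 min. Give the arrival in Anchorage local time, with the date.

21:56 on Jun 16

Convert departure to UTC: 19:01 − 7:00 = 12:01 UTC on Jun 15.
Add 13 hours 30 minutes leg 1 → 01:31 UTC (Jun 16).
Add 1 hour 52 minutes layover in Haldor → 03:23 UTC.
Add 14 hours and 53 minutes leg 2 → 18:16 UTC.
Add 1 hour and 5 minutes layover in Muscat → 19:21 UTC.
Add 10 hours 35 minutes leg 3 → 05:56 UTC (Jun 17).
Anchorage is UTC−8:00, so local arrival = 05:56 − 8:00 = 21:56 on Jun 16.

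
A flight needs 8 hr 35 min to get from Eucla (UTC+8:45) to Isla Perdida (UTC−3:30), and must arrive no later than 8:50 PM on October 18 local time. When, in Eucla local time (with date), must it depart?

Target arrival in UTC: 8:50 PM + 3:30 = 12:20 AM on Oct 19.
Subtract 8 hours and 35 minutes → departure 3:45 PM UTC on Oct 18.
Eucla is UTC+8:45: 3:45 PM + 8:45 = 12:30 AM on Oct 19.

12:30 AM on October 19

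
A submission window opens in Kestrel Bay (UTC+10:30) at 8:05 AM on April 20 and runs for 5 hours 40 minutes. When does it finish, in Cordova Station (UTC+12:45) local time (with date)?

Convert start to UTC: 8:05 AM − 10:30 = 9:35 PM UTC on Apr 19.
Add 5 hours 40 minutes duration → 3:15 AM UTC (Apr 20).
Cordova Station is UTC+12:45, so local end time = 3:15 AM + 12:45 = 4:00 PM on Apr 20.

4:00 PM on Apr 20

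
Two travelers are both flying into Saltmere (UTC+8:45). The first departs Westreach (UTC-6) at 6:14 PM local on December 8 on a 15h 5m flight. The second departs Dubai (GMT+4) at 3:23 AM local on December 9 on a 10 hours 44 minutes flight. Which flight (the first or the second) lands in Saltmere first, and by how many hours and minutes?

Flight 1 in UTC: 6:14 PM + 6:00 = 12:14 AM on Dec 9.
+15 hours 5 minutes → arrive 3:19 PM UTC on Dec 9.
Flight 2 in UTC: 3:23 AM − 4:00 = 11:23 PM on Dec 8.
+10 hours and 44 minutes → arrive 10:07 AM UTC on Dec 9.
Flight 2 lands earlier by 5 hours 12 minutes.

the second, by 5 hours 12 minutes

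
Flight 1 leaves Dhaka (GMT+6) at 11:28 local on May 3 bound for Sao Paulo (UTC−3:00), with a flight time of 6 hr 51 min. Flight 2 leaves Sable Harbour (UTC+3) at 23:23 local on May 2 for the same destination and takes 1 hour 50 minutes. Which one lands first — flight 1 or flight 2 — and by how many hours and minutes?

Flight 1 in UTC: 11:28 − 6:00 = 05:28 on May 3.
+6 hours 51 minutes → arrive 12:19 UTC on May 3.
Flight 2 in UTC: 23:23 − 3:00 = 20:23 on May 2.
+1 hour 50 minutes → arrive 22:13 UTC on May 2.
Flight 2 lands earlier by 14 hours 6 minutes.

the second, by 14 hours 6 minutes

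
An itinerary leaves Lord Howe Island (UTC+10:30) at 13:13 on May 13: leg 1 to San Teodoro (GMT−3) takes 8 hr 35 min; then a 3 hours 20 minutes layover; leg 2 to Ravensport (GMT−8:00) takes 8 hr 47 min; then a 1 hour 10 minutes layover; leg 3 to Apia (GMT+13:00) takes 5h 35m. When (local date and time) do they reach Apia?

Convert departure to UTC: 13:13 − 10:30 = 02:43 UTC on May 13.
Add 8 hours and 35 minutes leg 1 → 11:18 UTC.
Add 3 hours 20 minutes layover in San Teodoro → 14:38 UTC.
Add 8 hours and 47 minutes leg 2 → 23:25 UTC.
Add 1 hour 10 minutes layover in Ravensport → 00:35 UTC (May 14).
Add 5 hours 35 minutes leg 3 → 06:10 UTC.
Apia is UTC+13:00, so local arrival = 06:10 + 13:00 = 19:10 on May 14.

19:10 on May 14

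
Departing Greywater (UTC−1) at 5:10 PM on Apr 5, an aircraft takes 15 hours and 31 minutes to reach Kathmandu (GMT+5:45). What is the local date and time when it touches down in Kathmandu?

3:26 PM on Apr 6

Kathmandu is 6:45 ahead of Greywater.
After 15 hours 31 minutes it is 8:41 AM (Apr 6) in Greywater.
Shift by the zone difference: 8:41 AM + 6:45 = 3:26 PM on Apr 6 in Kathmandu.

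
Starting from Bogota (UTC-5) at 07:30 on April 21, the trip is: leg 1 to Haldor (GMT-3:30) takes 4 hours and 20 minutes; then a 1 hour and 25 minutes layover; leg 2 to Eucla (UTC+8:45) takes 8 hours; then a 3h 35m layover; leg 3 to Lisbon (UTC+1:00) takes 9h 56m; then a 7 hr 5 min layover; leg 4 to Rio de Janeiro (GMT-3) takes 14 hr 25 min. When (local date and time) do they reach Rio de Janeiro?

10:16 on April 23

Convert departure to UTC: 07:30 + 5:00 = 12:30 UTC on Apr 21.
Add 4 hours 20 minutes leg 1 → 16:50 UTC.
Add 1 hour 25 minutes layover in Haldor → 18:15 UTC.
Add 8 hours leg 2 → 02:15 UTC (Apr 22).
Add 3 hours and 35 minutes layover in Eucla → 05:50 UTC.
Add 9 hours and 56 minutes leg 3 → 15:46 UTC.
Add 7 hours and 5 minutes layover in Lisbon → 22:51 UTC.
Add 14 hours 25 minutes leg 4 → 13:16 UTC (Apr 23).
Rio de Janeiro is UTC−3:00, so local arrival = 13:16 − 3:00 = 10:16 on Apr 23.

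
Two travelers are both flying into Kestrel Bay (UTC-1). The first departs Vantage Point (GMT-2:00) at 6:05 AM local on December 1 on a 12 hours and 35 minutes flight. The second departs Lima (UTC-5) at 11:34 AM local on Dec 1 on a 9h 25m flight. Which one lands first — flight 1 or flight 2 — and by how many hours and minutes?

Flight 1 in UTC: 6:05 AM + 2:00 = 8:05 AM on Dec 1.
+12 hours 35 minutes → arrive 8:40 PM UTC on Dec 1.
Flight 2 in UTC: 11:34 AM + 5:00 = 4:34 PM on Dec 1.
+9 hours and 25 minutes → arrive 1:59 AM UTC on Dec 2.
Flight 1 lands earlier by 5 hours 19 minutes.

the first, by 5 hours 19 minutes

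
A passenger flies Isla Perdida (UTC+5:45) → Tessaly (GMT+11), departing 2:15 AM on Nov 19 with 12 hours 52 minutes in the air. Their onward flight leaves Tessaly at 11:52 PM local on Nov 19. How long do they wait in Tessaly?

3 hours 30 minutes

Convert departure to UTC: 2:15 AM − 5:45 = 8:30 PM UTC on Nov 18.
Add 12 hours 52 minutes flight time → 9:22 AM UTC (Nov 19).
Tessaly is UTC+11:00, so local arrival = 9:22 AM + 11:00 = 8:22 PM on Nov 19.
Layover = 11:52 PM − 8:22 PM = 3 hours 30 minutes.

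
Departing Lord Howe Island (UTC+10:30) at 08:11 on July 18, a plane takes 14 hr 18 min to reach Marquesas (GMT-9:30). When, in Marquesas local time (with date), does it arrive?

02:29 on July 18

Marquesas is 20:00 behind Lord Howe Island.
After 14 hours and 18 minutes it is 22:29 in Lord Howe Island.
Shift by the zone difference: 22:29 − 20:00 = 02:29 on Jul 18 in Marquesas.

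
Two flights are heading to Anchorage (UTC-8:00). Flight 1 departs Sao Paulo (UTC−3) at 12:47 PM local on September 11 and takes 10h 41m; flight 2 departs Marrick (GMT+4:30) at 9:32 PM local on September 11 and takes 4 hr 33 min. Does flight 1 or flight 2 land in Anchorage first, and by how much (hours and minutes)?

the second, by 4 hours 53 minutes

Flight 1 in UTC: 12:47 PM + 3:00 = 3:47 PM on Sep 11.
+10 hours and 41 minutes → arrive 2:28 AM UTC on Sep 12.
Flight 2 in UTC: 9:32 PM − 4:30 = 5:02 PM on Sep 11.
+4 hours 33 minutes → arrive 9:35 PM UTC on Sep 11.
Flight 2 lands earlier by 4 hours 53 minutes.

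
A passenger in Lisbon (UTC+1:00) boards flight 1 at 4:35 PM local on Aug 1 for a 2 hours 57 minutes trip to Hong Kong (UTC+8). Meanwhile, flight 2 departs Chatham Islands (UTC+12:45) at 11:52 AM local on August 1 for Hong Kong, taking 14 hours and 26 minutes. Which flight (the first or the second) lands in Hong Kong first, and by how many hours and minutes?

the second, by 4 hours 59 minutes

Flight 1 in UTC: 4:35 PM − 1:00 = 3:35 PM on Aug 1.
+2 hours and 57 minutes → arrive 6:32 PM UTC on Aug 1.
Flight 2 in UTC: 11:52 AM − 12:45 = 11:07 PM on Jul 31.
+14 hours 26 minutes → arrive 1:33 PM UTC on Aug 1.
Flight 2 lands earlier by 4 hours 59 minutes.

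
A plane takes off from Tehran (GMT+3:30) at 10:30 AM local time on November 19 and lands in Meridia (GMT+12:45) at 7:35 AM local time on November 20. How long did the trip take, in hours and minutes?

11 hours 50 minutes

Departure in UTC: 10:30 AM − 3:30 = 7:00 AM on Nov 19.
Arrival in UTC: 7:35 AM − 12:45 = 6:50 PM on Nov 19.
Elapsed = 6:50 PM − 7:00 AM = 11 hours 50 minutes.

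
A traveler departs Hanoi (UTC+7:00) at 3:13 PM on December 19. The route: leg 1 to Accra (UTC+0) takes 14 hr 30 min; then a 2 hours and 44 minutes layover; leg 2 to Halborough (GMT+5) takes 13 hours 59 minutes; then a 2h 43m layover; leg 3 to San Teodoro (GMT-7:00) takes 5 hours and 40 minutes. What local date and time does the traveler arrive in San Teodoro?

Convert departure to UTC: 3:13 PM − 7:00 = 8:13 AM UTC on Dec 19.
Add 14 hours 30 minutes leg 1 → 10:43 PM UTC.
Add 2 hours and 44 minutes layover in Accra → 1:27 AM UTC (Dec 20).
Add 13 hours and 59 minutes leg 2 → 3:26 PM UTC.
Add 2 hours 43 minutes layover in Halborough → 6:09 PM UTC.
Add 5 hours and 40 minutes leg 3 → 11:49 PM UTC.
San Teodoro is UTC−7:00, so local arrival = 11:49 PM − 7:00 = 4:49 PM on Dec 20.

4:49 PM on Dec 20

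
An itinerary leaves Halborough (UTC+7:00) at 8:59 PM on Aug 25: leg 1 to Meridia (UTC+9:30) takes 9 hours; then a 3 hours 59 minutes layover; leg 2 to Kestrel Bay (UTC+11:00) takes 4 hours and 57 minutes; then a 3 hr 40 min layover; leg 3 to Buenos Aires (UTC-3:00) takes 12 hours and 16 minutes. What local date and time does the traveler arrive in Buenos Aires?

8:51 PM on August 26

Convert departure to UTC: 8:59 PM − 7:00 = 1:59 PM UTC on Aug 25.
Add 9 hours leg 1 → 10:59 PM UTC.
Add 3 hours 59 minutes layover in Meridia → 2:58 AM UTC (Aug 26).
Add 4 hours and 57 minutes leg 2 → 7:55 AM UTC.
Add 3 hours 40 minutes layover in Kestrel Bay → 11:35 AM UTC.
Add 12 hours 16 minutes leg 3 → 11:51 PM UTC.
Buenos Aires is UTC−3:00, so local arrival = 11:51 PM − 3:00 = 8:51 PM on Aug 26.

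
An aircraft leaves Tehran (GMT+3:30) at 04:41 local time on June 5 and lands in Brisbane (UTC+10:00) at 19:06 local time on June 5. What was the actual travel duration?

7 hours 55 minutes

Departure in UTC: 04:41 − 3:30 = 01:11 on Jun 5.
Arrival in UTC: 19:06 − 10:00 = 09:06 on Jun 5.
Elapsed = 09:06 − 01:11 = 7 hours 55 minutes.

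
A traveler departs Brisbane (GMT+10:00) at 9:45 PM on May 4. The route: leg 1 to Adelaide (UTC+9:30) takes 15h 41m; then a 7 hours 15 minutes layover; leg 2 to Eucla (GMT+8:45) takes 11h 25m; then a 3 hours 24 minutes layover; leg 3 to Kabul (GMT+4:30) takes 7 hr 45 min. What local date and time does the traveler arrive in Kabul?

Convert departure to UTC: 9:45 PM − 10:00 = 11:45 AM UTC on May 4.
Add 15 hours and 41 minutes leg 1 → 3:26 AM UTC (May 5).
Add 7 hours and 15 minutes layover in Adelaide → 10:41 AM UTC.
Add 11 hours 25 minutes leg 2 → 10:06 PM UTC.
Add 3 hours 24 minutes layover in Eucla → 1:30 AM UTC (May 6).
Add 7 hours and 45 minutes leg 3 → 9:15 AM UTC.
Kabul is UTC+4:30, so local arrival = 9:15 AM + 4:30 = 1:45 PM on May 6.

1:45 PM on May 6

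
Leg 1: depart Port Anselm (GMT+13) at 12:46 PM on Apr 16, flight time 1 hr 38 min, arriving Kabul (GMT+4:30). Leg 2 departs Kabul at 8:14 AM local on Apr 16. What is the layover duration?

2 hours 20 minutes

Convert departure to UTC: 12:46 PM − 13:00 = 11:46 PM UTC on Apr 15.
Add 1 hour and 38 minutes flight time → 1:24 AM UTC (Apr 16).
Kabul is UTC+4:30, so local arrival = 1:24 AM + 4:30 = 5:54 AM on Apr 16.
Layover = 8:14 AM − 5:54 AM = 2 hours 20 minutes.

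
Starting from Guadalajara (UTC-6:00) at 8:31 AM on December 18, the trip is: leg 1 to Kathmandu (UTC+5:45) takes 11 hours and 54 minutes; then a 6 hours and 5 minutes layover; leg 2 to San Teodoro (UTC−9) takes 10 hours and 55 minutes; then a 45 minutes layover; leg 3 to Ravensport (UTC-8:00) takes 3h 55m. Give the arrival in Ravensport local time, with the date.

4:05 PM on December 19

Convert departure to UTC: 8:31 AM + 6:00 = 2:31 PM UTC on Dec 18.
Add 11 hours 54 minutes leg 1 → 2:25 AM UTC (Dec 19).
Add 6 hours 5 minutes layover in Kathmandu → 8:30 AM UTC.
Add 10 hours and 55 minutes leg 2 → 7:25 PM UTC.
Add 45 minutes layover in San Teodoro → 8:10 PM UTC.
Add 3 hours 55 minutes leg 3 → 12:05 AM UTC (Dec 20).
Ravensport is UTC−8:00, so local arrival = 12:05 AM − 8:00 = 4:05 PM on Dec 19.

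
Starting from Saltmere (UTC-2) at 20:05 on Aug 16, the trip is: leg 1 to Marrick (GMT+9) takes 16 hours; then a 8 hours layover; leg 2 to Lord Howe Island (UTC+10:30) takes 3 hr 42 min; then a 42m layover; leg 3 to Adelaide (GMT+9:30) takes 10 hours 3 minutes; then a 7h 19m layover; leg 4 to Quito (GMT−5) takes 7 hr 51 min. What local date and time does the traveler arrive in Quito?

Convert departure to UTC: 20:05 + 2:00 = 22:05 UTC on Aug 16.
Add 16 hours leg 1 → 14:05 UTC (Aug 17).
Add 8 hours layover in Marrick → 22:05 UTC.
Add 3 hours and 42 minutes leg 2 → 01:47 UTC (Aug 18).
Add 42 minutes layover in Lord Howe Island → 02:29 UTC.
Add 10 hours and 3 minutes leg 3 → 12:32 UTC.
Add 7 hours and 19 minutes layover in Adelaide → 19:51 UTC.
Add 7 hours and 51 minutes leg 4 → 03:42 UTC (Aug 19).
Quito is UTC−5:00, so local arrival = 03:42 − 5:00 = 22:42 on Aug 18.

22:42 on Aug 18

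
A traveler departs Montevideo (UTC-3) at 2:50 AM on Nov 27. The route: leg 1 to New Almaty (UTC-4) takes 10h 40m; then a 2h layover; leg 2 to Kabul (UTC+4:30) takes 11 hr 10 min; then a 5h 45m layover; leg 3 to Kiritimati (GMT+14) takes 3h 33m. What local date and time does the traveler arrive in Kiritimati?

Convert departure to UTC: 2:50 AM + 3:00 = 5:50 AM UTC on Nov 27.
Add 10 hours and 40 minutes leg 1 → 4:30 PM UTC.
Add 2 hours layover in New Almaty → 6:30 PM UTC.
Add 11 hours and 10 minutes leg 2 → 5:40 AM UTC (Nov 28).
Add 5 hours and 45 minutes layover in Kabul → 11:25 AM UTC.
Add 3 hours 33 minutes leg 3 → 2:58 PM UTC.
Kiritimati is UTC+14:00, so local arrival = 2:58 PM + 14:00 = 4:58 AM on Nov 29.

4:58 AM on November 29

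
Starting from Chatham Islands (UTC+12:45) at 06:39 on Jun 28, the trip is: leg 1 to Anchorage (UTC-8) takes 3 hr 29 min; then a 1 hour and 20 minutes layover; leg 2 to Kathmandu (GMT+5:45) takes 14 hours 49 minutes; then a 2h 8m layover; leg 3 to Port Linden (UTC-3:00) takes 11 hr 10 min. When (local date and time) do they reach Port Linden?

23:50 on Jun 28

Convert departure to UTC: 06:39 − 12:45 = 17:54 UTC on Jun 27.
Add 3 hours and 29 minutes leg 1 → 21:23 UTC.
Add 1 hour and 20 minutes layover in Anchorage → 22:43 UTC.
Add 14 hours and 49 minutes leg 2 → 13:32 UTC (Jun 28).
Add 2 hours 8 minutes layover in Kathmandu → 15:40 UTC.
Add 11 hours 10 minutes leg 3 → 02:50 UTC (Jun 29).
Port Linden is UTC−3:00, so local arrival = 02:50 − 3:00 = 23:50 on Jun 28.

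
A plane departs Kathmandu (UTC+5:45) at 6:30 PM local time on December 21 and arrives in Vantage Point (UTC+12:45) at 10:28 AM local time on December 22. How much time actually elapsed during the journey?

8 hours 58 minutes

Vantage Point is 7:00 ahead of Kathmandu.
Clock-face elapsed time (ignoring zones) is 15 hours 58 minutes.
Actual elapsed = 15 hours 58 minutes − 7:00 = 8 hours 58 minutes.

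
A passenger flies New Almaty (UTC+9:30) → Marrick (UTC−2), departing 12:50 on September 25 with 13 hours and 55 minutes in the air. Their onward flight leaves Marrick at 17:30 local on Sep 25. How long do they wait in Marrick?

2 hours 15 minutes

Convert departure to UTC: 12:50 − 9:30 = 03:20 UTC on Sep 25.
Add 13 hours 55 minutes flight time → 17:15 UTC.
Marrick is UTC−2:00, so local arrival = 17:15 − 2:00 = 15:15 on Sep 25.
Layover = 17:30 − 15:15 = 2 hours 15 minutes.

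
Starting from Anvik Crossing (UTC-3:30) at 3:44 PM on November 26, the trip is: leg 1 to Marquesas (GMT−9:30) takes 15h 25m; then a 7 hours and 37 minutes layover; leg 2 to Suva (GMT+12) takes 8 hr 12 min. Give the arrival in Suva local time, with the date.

Convert departure to UTC: 3:44 PM + 3:30 = 7:14 PM UTC on Nov 26.
Add 15 hours 25 minutes leg 1 → 10:39 AM UTC (Nov 27).
Add 7 hours 37 minutes layover in Marquesas → 6:16 PM UTC.
Add 8 hours and 12 minutes leg 2 → 2:28 AM UTC (Nov 28).
Suva is UTC+12:00, so local arrival = 2:28 AM + 12:00 = 2:28 PM on Nov 28.

2:28 PM on November 28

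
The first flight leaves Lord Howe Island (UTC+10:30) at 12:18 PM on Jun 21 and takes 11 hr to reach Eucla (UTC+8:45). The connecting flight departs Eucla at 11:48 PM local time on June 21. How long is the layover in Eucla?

2 hours 15 minutes

Convert departure to UTC: 12:18 PM − 10:30 = 1:48 AM UTC on Jun 21.
Add 11 hours flight time → 12:48 PM UTC.
Eucla is UTC+8:45, so local arrival = 12:48 PM + 8:45 = 9:33 PM on Jun 21.
Layover = 11:48 PM − 9:33 PM = 2 hours 15 minutes.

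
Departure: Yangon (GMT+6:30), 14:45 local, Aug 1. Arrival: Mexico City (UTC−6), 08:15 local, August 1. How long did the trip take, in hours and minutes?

6 hours

Departure in UTC: 14:45 − 6:30 = 08:15 on Aug 1.
Arrival in UTC: 08:15 + 6:00 = 14:15 on Aug 1.
Elapsed = 14:15 − 08:15 = 6 hours.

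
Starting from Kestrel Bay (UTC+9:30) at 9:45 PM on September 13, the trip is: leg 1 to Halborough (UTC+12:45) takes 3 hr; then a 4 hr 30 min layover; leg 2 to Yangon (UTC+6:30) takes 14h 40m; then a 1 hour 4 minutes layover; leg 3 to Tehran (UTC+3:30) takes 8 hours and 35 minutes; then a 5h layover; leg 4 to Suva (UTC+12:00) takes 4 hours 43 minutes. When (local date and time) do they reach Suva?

5:47 PM on September 15

Convert departure to UTC: 9:45 PM − 9:30 = 12:15 PM UTC on Sep 13.
Add 3 hours leg 1 → 3:15 PM UTC.
Add 4 hours and 30 minutes layover in Halborough → 7:45 PM UTC.
Add 14 hours and 40 minutes leg 2 → 10:25 AM UTC (Sep 14).
Add 1 hour and 4 minutes layover in Yangon → 11:29 AM UTC.
Add 8 hours 35 minutes leg 3 → 8:04 PM UTC.
Add 5 hours layover in Tehran → 1:04 AM UTC (Sep 15).
Add 4 hours and 43 minutes leg 4 → 5:47 AM UTC.
Suva is UTC+12:00, so local arrival = 5:47 AM + 12:00 = 5:47 PM on Sep 15.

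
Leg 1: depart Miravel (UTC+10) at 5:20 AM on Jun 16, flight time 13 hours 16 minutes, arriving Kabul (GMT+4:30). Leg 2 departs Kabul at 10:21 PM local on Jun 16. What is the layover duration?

Convert departure to UTC: 5:20 AM − 10:00 = 7:20 PM UTC on Jun 15.
Add 13 hours 16 minutes flight time → 8:36 AM UTC (Jun 16).
Kabul is UTC+4:30, so local arrival = 8:36 AM + 4:30 = 1:06 PM on Jun 16.
Layover = 10:21 PM − 1:06 PM = 9 hours 15 minutes.

9 hours 15 minutes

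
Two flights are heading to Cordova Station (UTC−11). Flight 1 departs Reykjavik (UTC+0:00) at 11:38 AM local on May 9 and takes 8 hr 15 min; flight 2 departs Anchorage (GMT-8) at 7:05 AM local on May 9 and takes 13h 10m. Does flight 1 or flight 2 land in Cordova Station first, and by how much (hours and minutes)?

Flight 1 departs at 11:38 AM UTC (May 9).
+8 hours and 15 minutes → arrive 7:53 PM UTC on May 9.
Flight 2 in UTC: 7:05 AM + 8:00 = 3:05 PM on May 9.
+13 hours and 10 minutes → arrive 4:15 AM UTC on May 10.
Flight 1 lands earlier by 8 hours 22 minutes.

the first, by 8 hours 22 minutes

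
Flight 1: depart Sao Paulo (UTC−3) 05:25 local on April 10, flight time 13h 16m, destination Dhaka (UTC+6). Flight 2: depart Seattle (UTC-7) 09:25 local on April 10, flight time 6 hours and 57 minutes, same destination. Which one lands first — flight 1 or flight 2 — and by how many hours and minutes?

the first, by 1 hour 41 minutes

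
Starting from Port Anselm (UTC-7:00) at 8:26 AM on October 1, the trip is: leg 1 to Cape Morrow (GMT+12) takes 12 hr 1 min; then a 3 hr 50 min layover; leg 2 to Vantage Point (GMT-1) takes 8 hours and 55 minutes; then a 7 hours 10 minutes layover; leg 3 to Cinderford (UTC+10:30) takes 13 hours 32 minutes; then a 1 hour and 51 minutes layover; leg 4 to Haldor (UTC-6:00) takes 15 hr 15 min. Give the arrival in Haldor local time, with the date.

Convert departure to UTC: 8:26 AM + 7:00 = 3:26 PM UTC on Oct 1.
Add 12 hours and 1 minute leg 1 → 3:27 AM UTC (Oct 2).
Add 3 hours 50 minutes layover in Cape Morrow → 7:17 AM UTC.
Add 8 hours 55 minutes leg 2 → 4:12 PM UTC.
Add 7 hours 10 minutes layover in Vantage Point → 11:22 PM UTC.
Add 13 hours and 32 minutes leg 3 → 12:54 PM UTC (Oct 3).
Add 1 hour and 51 minutes layover in Cinderford → 2:45 PM UTC.
Add 15 hours and 15 minutes leg 4 → 6:00 AM UTC (Oct 4).
Haldor is UTC−6:00, so local arrival = 6:00 AM − 6:00 = 12:00 AM on Oct 4.

12:00 AM on October 4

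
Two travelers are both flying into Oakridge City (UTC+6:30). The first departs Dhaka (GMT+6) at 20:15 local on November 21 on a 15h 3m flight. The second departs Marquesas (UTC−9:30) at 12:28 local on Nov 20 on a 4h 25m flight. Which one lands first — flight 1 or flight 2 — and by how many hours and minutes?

Flight 1 in UTC: 20:15 − 6:00 = 14:15 on Nov 21.
+15 hours and 3 minutes → arrive 05:18 UTC on Nov 22.
Flight 2 in UTC: 12:28 + 9:30 = 21:58 on Nov 20.
+4 hours 25 minutes → arrive 02:23 UTC on Nov 21.
Flight 2 lands earlier by 26 hours 55 minutes.

the second, by 26 hours 55 minutes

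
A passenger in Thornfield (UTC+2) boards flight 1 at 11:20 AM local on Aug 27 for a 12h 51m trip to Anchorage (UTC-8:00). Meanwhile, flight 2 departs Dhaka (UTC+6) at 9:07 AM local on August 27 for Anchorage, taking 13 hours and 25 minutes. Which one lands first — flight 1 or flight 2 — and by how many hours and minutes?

the second, by 5 hours 39 minutes

Flight 1 in UTC: 11:20 AM − 2:00 = 9:20 AM on Aug 27.
+12 hours 51 minutes → arrive 10:11 PM UTC on Aug 27.
Flight 2 in UTC: 9:07 AM − 6:00 = 3:07 AM on Aug 27.
+13 hours 25 minutes → arrive 4:32 PM UTC on Aug 27.
Flight 2 lands earlier by 5 hours 39 minutes.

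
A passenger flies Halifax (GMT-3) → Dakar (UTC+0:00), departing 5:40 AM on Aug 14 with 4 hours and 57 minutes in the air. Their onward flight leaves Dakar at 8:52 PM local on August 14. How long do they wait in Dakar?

7 hours 15 minutes

Convert departure to UTC: 5:40 AM + 3:00 = 8:40 AM UTC on Aug 14.
Add 4 hours and 57 minutes flight time → 1:37 PM UTC.
Dakar is UTC+0, so local arrival is the same: 1:37 PM on Aug 14.
Layover = 8:52 PM − 1:37 PM = 7 hours 15 minutes.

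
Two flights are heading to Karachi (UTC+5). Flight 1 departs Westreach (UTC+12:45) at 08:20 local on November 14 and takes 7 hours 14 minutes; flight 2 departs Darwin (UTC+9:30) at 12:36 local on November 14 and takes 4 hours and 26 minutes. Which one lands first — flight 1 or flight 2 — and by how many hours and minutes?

the first, by 4 hours 43 minutes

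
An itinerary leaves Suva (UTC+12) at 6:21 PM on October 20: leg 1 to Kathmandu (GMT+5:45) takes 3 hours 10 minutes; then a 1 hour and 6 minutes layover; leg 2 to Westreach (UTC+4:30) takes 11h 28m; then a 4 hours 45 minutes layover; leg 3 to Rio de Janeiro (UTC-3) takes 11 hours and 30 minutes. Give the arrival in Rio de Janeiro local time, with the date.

11:20 AM on Oct 21

Convert departure to UTC: 6:21 PM − 12:00 = 6:21 AM UTC on Oct 20.
Add 3 hours 10 minutes leg 1 → 9:31 AM UTC.
Add 1 hour 6 minutes layover in Kathmandu → 10:37 AM UTC.
Add 11 hours and 28 minutes leg 2 → 10:05 PM UTC.
Add 4 hours and 45 minutes layover in Westreach → 2:50 AM UTC (Oct 21).
Add 11 hours and 30 minutes leg 3 → 2:20 PM UTC.
Rio de Janeiro is UTC−3:00, so local arrival = 2:20 PM − 3:00 = 11:20 AM on Oct 21.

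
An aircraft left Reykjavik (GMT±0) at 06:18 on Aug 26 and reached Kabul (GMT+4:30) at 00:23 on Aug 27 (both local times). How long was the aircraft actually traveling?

13 hours 35 minutes

Departure is already UTC: 06:18 on Aug 26.
Arrival in UTC: 00:23 − 4:30 = 19:53 on Aug 26.
Elapsed = 19:53 − 06:18 = 13 hours 35 minutes.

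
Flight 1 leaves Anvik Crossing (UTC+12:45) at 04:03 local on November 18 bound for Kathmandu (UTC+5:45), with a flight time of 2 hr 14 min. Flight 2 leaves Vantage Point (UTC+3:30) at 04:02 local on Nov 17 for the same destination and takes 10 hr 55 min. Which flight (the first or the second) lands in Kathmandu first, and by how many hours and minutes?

the second, by 6 hours 5 minutes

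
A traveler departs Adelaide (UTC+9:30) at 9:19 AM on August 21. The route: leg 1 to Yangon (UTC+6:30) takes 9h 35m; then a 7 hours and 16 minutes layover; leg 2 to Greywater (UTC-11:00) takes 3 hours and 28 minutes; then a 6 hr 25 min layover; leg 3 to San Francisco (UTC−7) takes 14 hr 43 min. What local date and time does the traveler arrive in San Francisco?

Convert departure to UTC: 9:19 AM − 9:30 = 11:49 PM UTC on Aug 20.
Add 9 hours 35 minutes leg 1 → 9:24 AM UTC (Aug 21).
Add 7 hours and 16 minutes layover in Yangon → 4:40 PM UTC.
Add 3 hours 28 minutes leg 2 → 8:08 PM UTC.
Add 6 hours and 25 minutes layover in Greywater → 2:33 AM UTC (Aug 22).
Add 14 hours and 43 minutes leg 3 → 5:16 PM UTC.
San Francisco is UTC−7:00, so local arrival = 5:16 PM − 7:00 = 10:16 AM on Aug 22.

10:16 AM on August 22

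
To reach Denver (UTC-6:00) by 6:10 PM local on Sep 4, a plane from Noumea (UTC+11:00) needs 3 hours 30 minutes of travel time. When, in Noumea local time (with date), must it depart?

Target arrival in UTC: 6:10 PM + 6:00 = 12:10 AM on Sep 5.
Subtract 3 hours 30 minutes → departure 8:40 PM UTC on Sep 4.
Noumea is UTC+11:00: 8:40 PM + 11:00 = 7:40 AM on Sep 5.

7:40 AM on Sep 5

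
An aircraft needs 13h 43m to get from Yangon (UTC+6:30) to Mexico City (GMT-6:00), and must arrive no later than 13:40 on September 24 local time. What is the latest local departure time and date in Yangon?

12:27 on September 24

Target arrival in UTC: 13:40 + 6:00 = 19:40 on Sep 24.
Subtract 13 hours and 43 minutes → departure 05:57 UTC on Sep 24.
Yangon is UTC+6:30: 05:57 + 6:30 = 12:27 on Sep 24.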